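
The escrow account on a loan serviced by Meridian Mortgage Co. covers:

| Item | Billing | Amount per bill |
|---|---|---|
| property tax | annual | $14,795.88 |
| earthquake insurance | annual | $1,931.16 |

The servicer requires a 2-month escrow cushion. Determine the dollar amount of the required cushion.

$2,787.84

Property tax: $14,795.88 annually
Earthquake insurance: $1,931.16 annually
Total per year = $16,727.04
Monthly = $16,727.04 ÷ 12 = $1,393.92
Cushion = 2 × $1,393.92 = $2,787.84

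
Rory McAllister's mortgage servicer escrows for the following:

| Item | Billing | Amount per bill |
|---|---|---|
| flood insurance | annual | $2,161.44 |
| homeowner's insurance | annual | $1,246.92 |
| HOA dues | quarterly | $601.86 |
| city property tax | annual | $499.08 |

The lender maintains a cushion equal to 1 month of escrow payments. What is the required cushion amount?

Flood insurance: $2,161.44 annually
Homeowner's insurance: $1,246.92 annually
HOA dues: $601.86 × 4 = $2,407.44 annually
City property tax: $499.08 annually
Yearly total = $2,161.44 + $1,246.92 + $2,407.44 + $499.08 = $6,314.88
Per month = $6,314.88 ÷ 12 = $526.24
Required cushion = 1 × $526.24 = $526.24

$526.24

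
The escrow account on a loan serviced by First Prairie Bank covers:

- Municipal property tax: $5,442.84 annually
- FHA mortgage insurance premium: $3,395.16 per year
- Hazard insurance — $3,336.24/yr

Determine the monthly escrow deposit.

Municipal property tax: $5,442.84 annually
FHA mortgage insurance premium: $3,395.16 annually
Hazard insurance: $3,336.24 annually
Yearly total = $5,442.84 + $3,395.16 + $3,336.24 = $12,174.24
Monthly = $12,174.24 ÷ 12 = $1,014.52

$1,014.52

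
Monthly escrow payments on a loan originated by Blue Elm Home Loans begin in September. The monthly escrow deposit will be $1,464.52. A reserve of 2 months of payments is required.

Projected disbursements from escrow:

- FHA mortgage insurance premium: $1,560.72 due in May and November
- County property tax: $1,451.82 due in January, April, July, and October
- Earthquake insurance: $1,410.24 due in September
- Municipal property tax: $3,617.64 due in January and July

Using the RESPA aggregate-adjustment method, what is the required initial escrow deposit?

$5,098.68

Cushion = 2 × $1,464.52 = $2,929.04
Trial balance (start $0, +$1,464.52 each month, − disbursements):
  Sep: +$1,464.52 − $1,410.24 → $54.28
  Oct: +$1,464.52 − $1,451.82 → $66.98
  Nov: +$1,464.52 − $1,560.72 → -$29.22
  Dec: +$1,464.52 → $1,435.30
  Jan: +$1,464.52 − $5,069.46 → -$2,169.64
  Feb: +$1,464.52 → -$705.12
  Mar: +$1,464.52 → $759.40
  Apr: +$1,464.52 − $1,451.82 → $772.10
  May: +$1,464.52 − $1,560.72 → $675.90
  Jun: +$1,464.52 → $2,140.42
  Jul: +$1,464.52 − $5,069.46 → -$1,464.52
  Aug: +$1,464.52 → $0.00
Lowest trial balance = -$2,169.64 (Jan)
Initial deposit = cushion − low point = $2,929.04 − (-$2,169.64) = $5,098.68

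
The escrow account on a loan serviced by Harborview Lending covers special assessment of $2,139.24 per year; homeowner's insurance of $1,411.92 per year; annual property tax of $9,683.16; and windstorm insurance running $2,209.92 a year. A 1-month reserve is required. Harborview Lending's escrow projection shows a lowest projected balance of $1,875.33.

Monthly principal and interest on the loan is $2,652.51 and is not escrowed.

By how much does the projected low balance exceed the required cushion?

Special assessment: $2,139.24/yr
Homeowner's insurance: $1,411.92/yr
Property tax: $9,683.16/yr
Windstorm insurance: $2,209.92/yr
Annual escrow total = $2,139.24 + $1,411.92 + $9,683.16 + $2,209.92 = $15,444.24
Per month = $15,444.24 ÷ 12 = $1,287.02
Cushion = 1 × $1,287.02 = $1,287.02
Surplus = $1,875.33 − $1,287.02 = $588.31

$588.31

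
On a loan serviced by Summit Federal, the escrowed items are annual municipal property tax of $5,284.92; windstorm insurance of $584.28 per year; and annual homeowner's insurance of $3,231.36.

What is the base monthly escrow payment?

Municipal property tax: $5,284.92 annually
Windstorm insurance: $584.28 annually
Homeowner's insurance: $3,231.36 annually
Total per year = $5,284.92 + $584.28 + $3,231.36 = $9,100.56
Monthly escrow = $9,100.56 ÷ 12 = $758.38

$758.38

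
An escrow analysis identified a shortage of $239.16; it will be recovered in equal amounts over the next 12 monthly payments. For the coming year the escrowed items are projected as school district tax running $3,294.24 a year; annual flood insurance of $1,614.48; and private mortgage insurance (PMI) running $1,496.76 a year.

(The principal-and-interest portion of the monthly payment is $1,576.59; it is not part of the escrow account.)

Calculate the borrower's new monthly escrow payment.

School district tax = $3,294.24 annually
Flood insurance = $1,614.48 annually
Private mortgage insurance (PMI) = $1,496.76 annually
Combined annual = $3,294.24 + $1,614.48 + $1,496.76 = $6,405.48
Monthly escrow = $6,405.48 ÷ 12 = $533.79
Shortage per month = $239.16 / 12 = $19.93
Adjusted monthly = $533.79 + $19.93 = $553.72

$553.72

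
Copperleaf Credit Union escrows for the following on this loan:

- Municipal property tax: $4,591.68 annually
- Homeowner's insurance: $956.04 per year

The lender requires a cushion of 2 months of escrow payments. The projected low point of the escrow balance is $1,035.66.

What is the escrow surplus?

$111.04

Municipal property tax = $4,591.68 annually
Homeowner's insurance = $956.04 annually
Total annual escrow = $4,591.68 + $956.04 = $5,547.72
Base monthly escrow = $5,547.72 ÷ 12 = $462.31
Required reserve = 2 × $462.31 = $924.62
Surplus = $1,035.66 − $924.62 = $111.04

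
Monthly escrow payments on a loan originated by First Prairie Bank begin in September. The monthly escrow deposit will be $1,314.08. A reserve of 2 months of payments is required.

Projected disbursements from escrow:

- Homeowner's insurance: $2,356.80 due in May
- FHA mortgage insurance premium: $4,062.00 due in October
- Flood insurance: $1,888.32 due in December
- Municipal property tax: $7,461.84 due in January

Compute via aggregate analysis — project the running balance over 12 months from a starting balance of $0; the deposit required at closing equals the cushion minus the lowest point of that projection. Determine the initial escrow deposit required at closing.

$9,469.92

Cushion = 2 × $1,314.08 = $2,628.16
Trial balance (start $0, +$1,314.08 each month, − disbursements):
  Sep: +$1,314.08 → $1,314.08
  Oct: +$1,314.08 − $4,062.00 → -$1,433.84
  Nov: +$1,314.08 → -$119.76
  Dec: +$1,314.08 − $1,888.32 → -$694.00
  Jan: +$1,314.08 − $7,461.84 → -$6,841.76
  Feb: +$1,314.08 → -$5,527.68
  Mar: +$1,314.08 → -$4,213.60
  Apr: +$1,314.08 → -$2,899.52
  May: +$1,314.08 − $2,356.80 → -$3,942.24
  Jun: +$1,314.08 → -$2,628.16
  Jul: +$1,314.08 → -$1,314.08
  Aug: +$1,314.08 → $0.00
Lowest trial balance = -$6,841.76 (Jan)
Initial deposit = cushion − low point = $2,628.16 − (-$6,841.76) = $9,469.92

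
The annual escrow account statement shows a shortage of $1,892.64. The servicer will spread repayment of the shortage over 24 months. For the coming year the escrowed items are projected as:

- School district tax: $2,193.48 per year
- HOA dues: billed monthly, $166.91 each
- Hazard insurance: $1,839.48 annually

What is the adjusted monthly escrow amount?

$581.85

School district tax — $2,193.48 annually
HOA dues — $166.91 × 12 = $2,002.92 annually
Hazard insurance — $1,839.48 annually
Total annual escrow = $2,193.48 + $2,002.92 + $1,839.48 = $6,035.88
Per month = $6,035.88 / 12 = $502.99
Monthly shortage recovery: $1,892.64 / 24 = $78.86
New monthly escrow = $502.99 + $78.86 = $581.85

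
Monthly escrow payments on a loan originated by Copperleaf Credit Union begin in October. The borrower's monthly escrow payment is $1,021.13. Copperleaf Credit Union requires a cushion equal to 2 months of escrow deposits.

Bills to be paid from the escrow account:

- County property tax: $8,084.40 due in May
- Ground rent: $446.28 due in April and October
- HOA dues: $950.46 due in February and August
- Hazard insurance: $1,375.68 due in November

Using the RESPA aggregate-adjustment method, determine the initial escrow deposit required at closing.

Cushion = 2 × $1,021.13 = $2,042.26
Trial balance (start $0, +$1,021.13 each month, − disbursements):
  Oct: +$1,021.13 − $446.28 → $574.85
  Nov: +$1,021.13 − $1,375.68 → $220.30
  Dec: +$1,021.13 → $1,241.43
  Jan: +$1,021.13 → $2,262.56
  Feb: +$1,021.13 − $950.46 → $2,333.23
  Mar: +$1,021.13 → $3,354.36
  Apr: +$1,021.13 − $446.28 → $3,929.21
  May: +$1,021.13 − $8,084.40 → -$3,134.06
  Jun: +$1,021.13 → -$2,112.93
  Jul: +$1,021.13 → -$1,091.80
  Aug: +$1,021.13 − $950.46 → -$1,021.13
  Sep: +$1,021.13 → $0.00
Lowest trial balance = -$3,134.06 (May)
Initial deposit = cushion − low point = $2,042.26 − (-$3,134.06) = $5,176.32

$5,176.32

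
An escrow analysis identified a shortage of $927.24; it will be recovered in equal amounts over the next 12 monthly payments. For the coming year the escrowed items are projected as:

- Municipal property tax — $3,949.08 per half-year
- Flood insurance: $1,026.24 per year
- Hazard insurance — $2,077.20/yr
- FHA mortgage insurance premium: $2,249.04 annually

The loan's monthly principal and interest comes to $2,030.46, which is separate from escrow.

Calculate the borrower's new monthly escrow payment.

Municipal property tax = $3,949.08 × 2 = $7,898.16 annually
Flood insurance = $1,026.24 annually
Hazard insurance = $2,077.20 annually
FHA mortgage insurance premium = $2,249.04 annually
Combined annual = $13,250.64
Monthly escrow = $13,250.64 / 12 = $1,104.22
Shortage spread = $927.24 / 12 = $77.27/mo
New monthly escrow = $1,104.22 + $77.27 = $1,181.49

$1,181.49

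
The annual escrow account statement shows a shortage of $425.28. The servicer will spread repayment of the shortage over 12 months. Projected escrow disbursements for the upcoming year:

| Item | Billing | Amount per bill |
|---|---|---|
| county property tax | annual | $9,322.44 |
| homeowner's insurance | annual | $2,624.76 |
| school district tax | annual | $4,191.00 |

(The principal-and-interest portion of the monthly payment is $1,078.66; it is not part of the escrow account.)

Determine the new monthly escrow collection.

$1,380.29

County property tax — $9,322.44 annually
Homeowner's insurance — $2,624.76 annually
School district tax — $4,191.00 annually
Annual escrow total = $9,322.44 + $2,624.76 + $4,191.00 = $16,138.20
Monthly = $16,138.20 / 12 = $1,344.85
Monthly shortage recovery: $425.28 ÷ 12 = $35.44
New monthly escrow = $1,344.85 + $35.44 = $1,380.29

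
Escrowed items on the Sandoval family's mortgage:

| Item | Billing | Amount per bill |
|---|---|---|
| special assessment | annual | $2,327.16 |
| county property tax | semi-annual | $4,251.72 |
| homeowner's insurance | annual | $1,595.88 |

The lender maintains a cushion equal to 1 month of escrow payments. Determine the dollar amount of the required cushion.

$1,035.54

Special assessment: $2,327.16/yr
County property tax: $4,251.72 × 2 = $8,503.44/yr
Homeowner's insurance: $1,595.88/yr
Combined annual = $2,327.16 + $8,503.44 + $1,595.88 = $12,426.48
Base monthly escrow = $12,426.48 / 12 = $1,035.54
Reserve = 1 × $1,035.54 = $1,035.54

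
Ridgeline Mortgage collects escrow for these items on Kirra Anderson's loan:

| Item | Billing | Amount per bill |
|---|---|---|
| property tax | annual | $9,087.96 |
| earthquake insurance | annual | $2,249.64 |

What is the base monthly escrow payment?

$944.80

Property tax — $9,087.96/yr
Earthquake insurance — $2,249.64/yr
Combined annual = $9,087.96 + $2,249.64 = $11,337.60
Monthly escrow = $11,337.60 ÷ 12 = $944.80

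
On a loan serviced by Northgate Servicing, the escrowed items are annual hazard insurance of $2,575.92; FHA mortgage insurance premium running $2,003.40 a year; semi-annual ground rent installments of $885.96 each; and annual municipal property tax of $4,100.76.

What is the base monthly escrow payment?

Hazard insurance — $2,575.92 annually
FHA mortgage insurance premium — $2,003.40 annually
Ground rent — $885.96 × 2 = $1,771.92 annually
Municipal property tax — $4,100.76 annually
Annual escrow total = $10,452.00
Monthly escrow = $10,452.00 ÷ 12 = $871.00

$871.00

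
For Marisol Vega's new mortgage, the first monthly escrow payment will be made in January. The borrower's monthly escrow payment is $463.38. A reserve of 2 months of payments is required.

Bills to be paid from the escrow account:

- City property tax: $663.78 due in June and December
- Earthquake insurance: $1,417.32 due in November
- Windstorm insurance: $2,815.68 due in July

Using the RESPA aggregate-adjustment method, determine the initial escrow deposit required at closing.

Cushion = 2 × $463.38 = $926.76
Trial balance (start $0, +$463.38 each month, − disbursements):
  Jan: +$463.38 → $463.38
  Feb: +$463.38 → $926.76
  Mar: +$463.38 → $1,390.14
  Apr: +$463.38 → $1,853.52
  May: +$463.38 → $2,316.90
  Jun: +$463.38 − $663.78 → $2,116.50
  Jul: +$463.38 − $2,815.68 → -$235.80
  Aug: +$463.38 → $227.58
  Sep: +$463.38 → $690.96
  Oct: +$463.38 → $1,154.34
  Nov: +$463.38 − $1,417.32 → $200.40
  Dec: +$463.38 − $663.78 → $0.00
Lowest trial balance = -$235.80 (Jul)
Initial deposit = cushion − low point = $926.76 − (-$235.80) = $1,162.56

$1,162.56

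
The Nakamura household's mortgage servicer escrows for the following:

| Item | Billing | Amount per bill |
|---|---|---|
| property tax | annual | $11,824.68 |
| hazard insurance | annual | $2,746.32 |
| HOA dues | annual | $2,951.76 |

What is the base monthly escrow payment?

Property tax: $11,824.68/yr
Hazard insurance: $2,746.32/yr
HOA dues: $2,951.76/yr
Combined annual = $11,824.68 + $2,746.32 + $2,951.76 = $17,522.76
Monthly = $17,522.76 / 12 = $1,460.23

$1,460.23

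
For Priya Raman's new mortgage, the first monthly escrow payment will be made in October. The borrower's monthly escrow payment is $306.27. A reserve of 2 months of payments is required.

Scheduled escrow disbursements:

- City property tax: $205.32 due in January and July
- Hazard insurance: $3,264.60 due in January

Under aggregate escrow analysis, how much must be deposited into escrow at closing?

Cushion = 2 × $306.27 = $612.54
Trial balance (start $0, +$306.27 each month, − disbursements):
  Oct: +$306.27 → $306.27
  Nov: +$306.27 → $612.54
  Dec: +$306.27 → $918.81
  Jan: +$306.27 − $3,469.92 → -$2,244.84
  Feb: +$306.27 → -$1,938.57
  Mar: +$306.27 → -$1,632.30
  Apr: +$306.27 → -$1,326.03
  May: +$306.27 → -$1,019.76
  Jun: +$306.27 → -$713.49
  Jul: +$306.27 − $205.32 → -$612.54
  Aug: +$306.27 → -$306.27
  Sep: +$306.27 → $0.00
Lowest trial balance = -$2,244.84 (Jan)
Initial deposit = cushion − low point = $612.54 − (-$2,244.84) = $2,857.38

$2,857.38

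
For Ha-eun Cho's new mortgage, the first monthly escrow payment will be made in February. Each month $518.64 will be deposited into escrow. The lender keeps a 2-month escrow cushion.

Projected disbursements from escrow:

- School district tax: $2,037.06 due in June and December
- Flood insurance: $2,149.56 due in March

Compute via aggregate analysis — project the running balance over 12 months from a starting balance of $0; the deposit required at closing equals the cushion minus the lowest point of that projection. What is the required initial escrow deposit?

$2,630.70

Cushion = 2 × $518.64 = $1,037.28
Trial balance (start $0, +$518.64 each month, − disbursements):
  Feb: +$518.64 → $518.64
  Mar: +$518.64 − $2,149.56 → -$1,112.28
  Apr: +$518.64 → -$593.64
  May: +$518.64 → -$75.00
  Jun: +$518.64 − $2,037.06 → -$1,593.42
  Jul: +$518.64 → -$1,074.78
  Aug: +$518.64 → -$556.14
  Sep: +$518.64 → -$37.50
  Oct: +$518.64 → $481.14
  Nov: +$518.64 → $999.78
  Dec: +$518.64 − $2,037.06 → -$518.64
  Jan: +$518.64 → $0.00
Lowest trial balance = -$1,593.42 (Jun)
Initial deposit = cushion − low point = $1,037.28 − (-$1,593.42) = $2,630.70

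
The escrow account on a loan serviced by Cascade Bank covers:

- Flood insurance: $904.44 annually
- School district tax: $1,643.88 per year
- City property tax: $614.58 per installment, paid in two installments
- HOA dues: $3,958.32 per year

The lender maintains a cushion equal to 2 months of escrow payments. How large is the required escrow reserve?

Flood insurance: $904.44
School district tax: $1,643.88
City property tax: $614.58 × 2 = $1,229.16
HOA dues: $3,958.32
Annual escrow total = $904.44 + $1,643.88 + $1,229.16 + $3,958.32 = $7,735.80
Per month = $7,735.80 ÷ 12 = $644.65
Cushion = 2 × $644.65 = $1,289.30

$1,289.30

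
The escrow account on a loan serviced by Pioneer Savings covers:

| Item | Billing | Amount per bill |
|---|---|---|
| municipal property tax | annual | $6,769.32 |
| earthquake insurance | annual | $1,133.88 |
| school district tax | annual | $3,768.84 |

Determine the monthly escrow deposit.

Municipal property tax: $6,769.32 annually
Earthquake insurance: $1,133.88 annually
School district tax: $3,768.84 annually
Combined annual = $11,672.04
Monthly escrow = $11,672.04 ÷ 12 = $972.67

$972.67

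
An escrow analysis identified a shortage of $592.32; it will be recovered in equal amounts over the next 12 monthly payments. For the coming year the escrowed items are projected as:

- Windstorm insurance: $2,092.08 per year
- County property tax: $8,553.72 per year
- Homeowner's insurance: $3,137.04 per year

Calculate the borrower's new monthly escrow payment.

Windstorm insurance: $2,092.08 annually
County property tax: $8,553.72 annually
Homeowner's insurance: $3,137.04 annually
Yearly total = $2,092.08 + $8,553.72 + $3,137.04 = $13,782.84
Monthly escrow = $13,782.84 ÷ 12 = $1,148.57
Shortage per month = $592.32 ÷ 12 = $49.36
New monthly escrow = $1,148.57 + $49.36 = $1,197.93

$1,197.93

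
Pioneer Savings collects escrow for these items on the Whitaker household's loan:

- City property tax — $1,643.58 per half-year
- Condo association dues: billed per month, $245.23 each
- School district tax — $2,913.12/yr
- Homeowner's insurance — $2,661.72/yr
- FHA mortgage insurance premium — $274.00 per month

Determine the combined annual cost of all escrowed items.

City property tax — $1,643.58 × 2 = $3,287.16
Condo association dues — $245.23 × 12 = $2,942.76
School district tax — $2,913.12
Homeowner's insurance — $2,661.72
FHA mortgage insurance premium — $274.00 × 12 = $3,288.00
Total annual escrow = $3,287.16 + $2,942.76 + $2,913.12 + $2,661.72 + $3,288.00 = $15,092.76

$15,092.76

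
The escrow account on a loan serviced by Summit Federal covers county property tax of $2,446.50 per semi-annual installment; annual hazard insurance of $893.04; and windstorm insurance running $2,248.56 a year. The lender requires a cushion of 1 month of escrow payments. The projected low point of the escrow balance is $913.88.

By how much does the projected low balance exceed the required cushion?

County property tax — $2,446.50 × 2 = $4,893.00
Hazard insurance — $893.04
Windstorm insurance — $2,248.56
Total annual escrow = $4,893.00 + $893.04 + $2,248.56 = $8,034.60
Base monthly escrow = $8,034.60 ÷ 12 = $669.55
Required reserve = 1 × $669.55 = $669.55
Excess over cushion: $913.88 − $669.55 = $244.33

$244.33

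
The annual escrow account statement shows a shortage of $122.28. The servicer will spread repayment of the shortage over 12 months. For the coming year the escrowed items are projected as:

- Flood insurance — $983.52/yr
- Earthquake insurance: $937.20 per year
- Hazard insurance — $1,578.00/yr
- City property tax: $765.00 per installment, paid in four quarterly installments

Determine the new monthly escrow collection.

$556.75

Flood insurance: $983.52
Earthquake insurance: $937.20
Hazard insurance: $1,578.00
City property tax: $765.00 × 4 = $3,060.00
Total annual escrow = $6,558.72
Base monthly escrow = $6,558.72 ÷ 12 = $546.56
Shortage spread = $122.28 / 12 = $10.19/mo
Adjusted monthly = $546.56 + $10.19 = $556.75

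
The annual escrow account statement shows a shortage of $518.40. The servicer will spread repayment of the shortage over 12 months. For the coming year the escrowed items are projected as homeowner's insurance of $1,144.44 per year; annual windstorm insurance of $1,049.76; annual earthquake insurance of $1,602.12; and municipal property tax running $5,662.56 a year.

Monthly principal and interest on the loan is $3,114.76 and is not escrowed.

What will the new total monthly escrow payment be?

Homeowner's insurance: $1,144.44 per year
Windstorm insurance: $1,049.76 per year
Earthquake insurance: $1,602.12 per year
Municipal property tax: $5,662.56 per year
Yearly total = $1,144.44 + $1,049.76 + $1,602.12 + $5,662.56 = $9,458.88
Monthly = $9,458.88 / 12 = $788.24
Monthly shortage recovery: $518.40 ÷ 12 = $43.20
Adjusted monthly = $788.24 + $43.20 = $831.44

$831.44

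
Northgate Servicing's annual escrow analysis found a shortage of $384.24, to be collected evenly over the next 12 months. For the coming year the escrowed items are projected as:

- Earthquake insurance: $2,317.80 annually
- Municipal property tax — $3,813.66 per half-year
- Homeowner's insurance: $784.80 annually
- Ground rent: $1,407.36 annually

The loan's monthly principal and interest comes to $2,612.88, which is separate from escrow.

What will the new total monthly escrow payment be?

$1,043.46

Earthquake insurance = $2,317.80/yr
Municipal property tax = $3,813.66 × 2 = $7,627.32/yr
Homeowner's insurance = $784.80/yr
Ground rent = $1,407.36/yr
Combined annual = $2,317.80 + $7,627.32 + $784.80 + $1,407.36 = $12,137.28
Monthly = $12,137.28 ÷ 12 = $1,011.44
Monthly shortage recovery: $384.24 ÷ 12 = $32.02
New monthly escrow = $1,011.44 + $32.02 = $1,043.46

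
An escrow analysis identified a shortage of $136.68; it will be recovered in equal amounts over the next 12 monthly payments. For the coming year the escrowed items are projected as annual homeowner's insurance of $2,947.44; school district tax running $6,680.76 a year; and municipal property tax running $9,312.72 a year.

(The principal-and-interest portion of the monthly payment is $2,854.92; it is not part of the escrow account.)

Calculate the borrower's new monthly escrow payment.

$1,589.80

Homeowner's insurance = $2,947.44 annually
School district tax = $6,680.76 annually
Municipal property tax = $9,312.72 annually
Annual escrow total = $18,940.92
Monthly = $18,940.92 ÷ 12 = $1,578.41
Shortage per month = $136.68 ÷ 12 = $11.39
New monthly escrow = $1,578.41 + $11.39 = $1,589.80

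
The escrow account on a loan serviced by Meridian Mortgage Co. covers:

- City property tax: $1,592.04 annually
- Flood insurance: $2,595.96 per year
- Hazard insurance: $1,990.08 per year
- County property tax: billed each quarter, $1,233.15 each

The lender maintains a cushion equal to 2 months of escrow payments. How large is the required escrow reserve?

$1,851.78

City property tax — $1,592.04/yr
Flood insurance — $2,595.96/yr
Hazard insurance — $1,990.08/yr
County property tax — $1,233.15 × 4 = $4,932.60/yr
Combined annual = $1,592.04 + $2,595.96 + $1,990.08 + $4,932.60 = $11,110.68
Base monthly escrow = $11,110.68 ÷ 12 = $925.89
Required cushion = 2 × $925.89 = $1,851.78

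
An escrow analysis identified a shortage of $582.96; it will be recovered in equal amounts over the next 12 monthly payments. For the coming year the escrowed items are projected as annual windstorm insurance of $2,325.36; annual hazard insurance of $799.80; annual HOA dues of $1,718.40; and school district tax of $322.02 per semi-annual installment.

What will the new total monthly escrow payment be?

$505.88

Windstorm insurance: $2,325.36 per year
Hazard insurance: $799.80 per year
HOA dues: $1,718.40 per year
School district tax: $322.02 × 2 = $644.04 per year
Combined annual = $2,325.36 + $799.80 + $1,718.40 + $644.04 = $5,487.60
Monthly = $5,487.60 ÷ 12 = $457.30
Shortage spread = $582.96 ÷ 12 = $48.58/mo
Adjusted monthly = $457.30 + $48.58 = $505.88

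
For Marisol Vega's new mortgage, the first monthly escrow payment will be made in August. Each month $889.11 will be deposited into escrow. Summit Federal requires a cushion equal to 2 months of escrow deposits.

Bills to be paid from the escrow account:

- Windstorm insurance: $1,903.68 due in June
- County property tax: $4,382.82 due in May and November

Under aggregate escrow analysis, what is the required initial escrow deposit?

$2,667.33

Cushion = 2 × $889.11 = $1,778.22
Trial balance (start $0, +$889.11 each month, − disbursements):
  Aug: +$889.11 → $889.11
  Sep: +$889.11 → $1,778.22
  Oct: +$889.11 → $2,667.33
  Nov: +$889.11 − $4,382.82 → -$826.38
  Dec: +$889.11 → $62.73
  Jan: +$889.11 → $951.84
  Feb: +$889.11 → $1,840.95
  Mar: +$889.11 → $2,730.06
  Apr: +$889.11 → $3,619.17
  May: +$889.11 − $4,382.82 → $125.46
  Jun: +$889.11 − $1,903.68 → -$889.11
  Jul: +$889.11 → $0.00
Lowest trial balance = -$889.11 (Jun)
Initial deposit = cushion − low point = $1,778.22 − (-$889.11) = $2,667.33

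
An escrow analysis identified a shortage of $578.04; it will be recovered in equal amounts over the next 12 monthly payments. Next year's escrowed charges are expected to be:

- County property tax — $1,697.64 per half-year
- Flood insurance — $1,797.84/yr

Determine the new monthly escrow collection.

County property tax: $1,697.64 × 2 = $3,395.28 per year
Flood insurance: $1,797.84 per year
Total per year = $3,395.28 + $1,797.84 = $5,193.12
Monthly escrow = $5,193.12 ÷ 12 = $432.76
Shortage per month = $578.04 ÷ 12 = $48.17
Adjusted monthly = $432.76 + $48.17 = $480.93

$480.93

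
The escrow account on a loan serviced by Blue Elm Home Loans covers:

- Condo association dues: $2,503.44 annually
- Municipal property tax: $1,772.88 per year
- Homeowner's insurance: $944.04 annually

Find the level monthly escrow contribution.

Condo association dues — $2,503.44 per year
Municipal property tax — $1,772.88 per year
Homeowner's insurance — $944.04 per year
Total annual escrow = $2,503.44 + $1,772.88 + $944.04 = $5,220.36
Monthly = $5,220.36 ÷ 12 = $435.03

$435.03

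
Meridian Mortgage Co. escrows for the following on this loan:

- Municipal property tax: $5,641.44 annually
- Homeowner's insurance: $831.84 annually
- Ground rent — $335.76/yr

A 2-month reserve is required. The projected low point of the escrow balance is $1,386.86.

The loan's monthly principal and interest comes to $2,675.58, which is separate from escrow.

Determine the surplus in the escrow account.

$252.02

Municipal property tax: $5,641.44
Homeowner's insurance: $831.84
Ground rent: $335.76
Total annual escrow = $6,809.04
Per month = $6,809.04 / 12 = $567.42
Required cushion = 2 × $567.42 = $1,134.84
Surplus = $1,386.86 − $1,134.84 = $252.02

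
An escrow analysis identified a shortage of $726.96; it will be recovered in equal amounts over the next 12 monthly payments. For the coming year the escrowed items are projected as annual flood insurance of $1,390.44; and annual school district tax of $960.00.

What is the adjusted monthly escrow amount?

$256.45

Flood insurance = $1,390.44/yr
School district tax = $960.00/yr
Combined annual = $1,390.44 + $960.00 = $2,350.44
Base monthly escrow = $2,350.44 ÷ 12 = $195.87
Shortage spread = $726.96 / 12 = $60.58/mo
New monthly escrow = $195.87 + $60.58 = $256.45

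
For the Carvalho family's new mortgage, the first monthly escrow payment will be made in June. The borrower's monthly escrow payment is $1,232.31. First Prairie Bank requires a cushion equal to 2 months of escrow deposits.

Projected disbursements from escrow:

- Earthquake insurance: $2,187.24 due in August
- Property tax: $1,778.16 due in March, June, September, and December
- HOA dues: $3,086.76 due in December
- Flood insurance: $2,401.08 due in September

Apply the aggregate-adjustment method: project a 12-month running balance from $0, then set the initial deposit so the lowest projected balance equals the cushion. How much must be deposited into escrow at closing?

Cushion = 2 × $1,232.31 = $2,464.62
Trial balance (start $0, +$1,232.31 each month, − disbursements):
  Jun: +$1,232.31 − $1,778.16 → -$545.85
  Jul: +$1,232.31 → $686.46
  Aug: +$1,232.31 − $2,187.24 → -$268.47
  Sep: +$1,232.31 − $4,179.24 → -$3,215.40
  Oct: +$1,232.31 → -$1,983.09
  Nov: +$1,232.31 → -$750.78
  Dec: +$1,232.31 − $4,864.92 → -$4,383.39
  Jan: +$1,232.31 → -$3,151.08
  Feb: +$1,232.31 → -$1,918.77
  Mar: +$1,232.31 − $1,778.16 → -$2,464.62
  Apr: +$1,232.31 → -$1,232.31
  May: +$1,232.31 → $0.00
Lowest trial balance = -$4,383.39 (Dec)
Initial deposit = cushion − low point = $2,464.62 − (-$4,383.39) = $6,848.01

$6,848.01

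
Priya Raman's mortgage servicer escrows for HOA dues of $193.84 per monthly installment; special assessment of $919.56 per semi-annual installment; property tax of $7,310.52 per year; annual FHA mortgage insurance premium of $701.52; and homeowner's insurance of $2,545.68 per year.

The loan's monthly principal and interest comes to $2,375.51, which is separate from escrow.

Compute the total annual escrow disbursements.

HOA dues: $193.84 × 12 = $2,326.08 per year
Special assessment: $919.56 × 2 = $1,839.12 per year
Property tax: $7,310.52 per year
FHA mortgage insurance premium: $701.52 per year
Homeowner's insurance: $2,545.68 per year
Combined annual = $2,326.08 + $1,839.12 + $7,310.52 + $701.52 + $2,545.68 = $14,722.92

$14,722.92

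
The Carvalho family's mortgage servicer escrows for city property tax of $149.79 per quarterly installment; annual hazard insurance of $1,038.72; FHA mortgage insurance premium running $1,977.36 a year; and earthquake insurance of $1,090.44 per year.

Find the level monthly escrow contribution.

$392.14

City property tax = $149.79 × 4 = $599.16 per year
Hazard insurance = $1,038.72 per year
FHA mortgage insurance premium = $1,977.36 per year
Earthquake insurance = $1,090.44 per year
Total per year = $599.16 + $1,038.72 + $1,977.36 + $1,090.44 = $4,705.68
Base monthly escrow = $4,705.68 ÷ 12 = $392.14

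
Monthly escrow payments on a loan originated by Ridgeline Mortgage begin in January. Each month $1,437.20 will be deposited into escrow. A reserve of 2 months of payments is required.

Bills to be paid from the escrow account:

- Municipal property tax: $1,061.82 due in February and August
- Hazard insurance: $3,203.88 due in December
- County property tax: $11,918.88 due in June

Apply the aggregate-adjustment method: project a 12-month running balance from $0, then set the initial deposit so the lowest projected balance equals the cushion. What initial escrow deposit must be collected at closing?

$7,231.90

Cushion = 2 × $1,437.20 = $2,874.40
Trial balance (start $0, +$1,437.20 each month, − disbursements):
  Jan: +$1,437.20 → $1,437.20
  Feb: +$1,437.20 − $1,061.82 → $1,812.58
  Mar: +$1,437.20 → $3,249.78
  Apr: +$1,437.20 → $4,686.98
  May: +$1,437.20 → $6,124.18
  Jun: +$1,437.20 − $11,918.88 → -$4,357.50
  Jul: +$1,437.20 → -$2,920.30
  Aug: +$1,437.20 − $1,061.82 → -$2,544.92
  Sep: +$1,437.20 → -$1,107.72
  Oct: +$1,437.20 → $329.48
  Nov: +$1,437.20 → $1,766.68
  Dec: +$1,437.20 − $3,203.88 → $0.00
Lowest trial balance = -$4,357.50 (Jun)
Initial deposit = cushion − low point = $2,874.40 − (-$4,357.50) = $7,231.90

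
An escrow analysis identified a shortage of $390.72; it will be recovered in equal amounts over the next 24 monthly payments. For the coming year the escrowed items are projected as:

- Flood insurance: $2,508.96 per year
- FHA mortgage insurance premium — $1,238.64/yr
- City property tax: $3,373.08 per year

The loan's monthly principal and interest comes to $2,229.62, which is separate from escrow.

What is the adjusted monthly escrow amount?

Flood insurance = $2,508.96 annually
FHA mortgage insurance premium = $1,238.64 annually
City property tax = $3,373.08 annually
Total per year = $2,508.96 + $1,238.64 + $3,373.08 = $7,120.68
Per month = $7,120.68 / 12 = $593.39
Shortage spread = $390.72 / 24 = $16.28/mo
Adjusted monthly = $593.39 + $16.28 = $609.67

$609.67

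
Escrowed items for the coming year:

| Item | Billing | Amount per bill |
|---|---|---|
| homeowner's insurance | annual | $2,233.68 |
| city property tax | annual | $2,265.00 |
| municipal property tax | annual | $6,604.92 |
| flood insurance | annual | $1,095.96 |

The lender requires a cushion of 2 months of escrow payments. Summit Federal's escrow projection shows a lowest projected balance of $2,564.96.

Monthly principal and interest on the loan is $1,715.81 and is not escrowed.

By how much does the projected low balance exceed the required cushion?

Homeowner's insurance = $2,233.68/yr
City property tax = $2,265.00/yr
Municipal property tax = $6,604.92/yr
Flood insurance = $1,095.96/yr
Annual escrow total = $2,233.68 + $2,265.00 + $6,604.92 + $1,095.96 = $12,199.56
Per month = $12,199.56 / 12 = $1,016.63
Required cushion = 2 × $1,016.63 = $2,033.26
Surplus = $2,564.96 − $2,033.26 = $531.70

$531.70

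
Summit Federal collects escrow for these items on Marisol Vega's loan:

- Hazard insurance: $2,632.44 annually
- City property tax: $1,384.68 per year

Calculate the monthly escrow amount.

Hazard insurance = $2,632.44 per year
City property tax = $1,384.68 per year
Annual escrow total = $4,017.12
Base monthly escrow = $4,017.12 / 12 = $334.76

$334.76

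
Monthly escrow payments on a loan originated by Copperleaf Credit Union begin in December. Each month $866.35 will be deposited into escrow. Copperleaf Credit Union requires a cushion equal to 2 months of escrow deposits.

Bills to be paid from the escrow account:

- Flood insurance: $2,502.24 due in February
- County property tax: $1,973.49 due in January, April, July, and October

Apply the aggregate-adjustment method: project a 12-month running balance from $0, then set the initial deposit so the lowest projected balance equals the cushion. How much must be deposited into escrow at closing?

$3,850.17

Cushion = 2 × $866.35 = $1,732.70
Trial balance (start $0, +$866.35 each month, − disbursements):
  Dec: +$866.35 → $866.35
  Jan: +$866.35 − $1,973.49 → -$240.79
  Feb: +$866.35 − $2,502.24 → -$1,876.68
  Mar: +$866.35 → -$1,010.33
  Apr: +$866.35 − $1,973.49 → -$2,117.47
  May: +$866.35 → -$1,251.12
  Jun: +$866.35 → -$384.77
  Jul: +$866.35 − $1,973.49 → -$1,491.91
  Aug: +$866.35 → -$625.56
  Sep: +$866.35 → $240.79
  Oct: +$866.35 − $1,973.49 → -$866.35
  Nov: +$866.35 → $0.00
Lowest trial balance = -$2,117.47 (Apr)
Initial deposit = cushion − low point = $1,732.70 − (-$2,117.47) = $3,850.17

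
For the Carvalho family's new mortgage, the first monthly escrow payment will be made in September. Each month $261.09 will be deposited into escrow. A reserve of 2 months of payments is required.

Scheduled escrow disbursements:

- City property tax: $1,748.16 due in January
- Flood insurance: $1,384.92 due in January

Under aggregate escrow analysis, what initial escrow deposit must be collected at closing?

Cushion = 2 × $261.09 = $522.18
Trial balance (start $0, +$261.09 each month, − disbursements):
  Sep: +$261.09 → $261.09
  Oct: +$261.09 → $522.18
  Nov: +$261.09 → $783.27
  Dec: +$261.09 → $1,044.36
  Jan: +$261.09 − $3,133.08 → -$1,827.63
  Feb: +$261.09 → -$1,566.54
  Mar: +$261.09 → -$1,305.45
  Apr: +$261.09 → -$1,044.36
  May: +$261.09 → -$783.27
  Jun: +$261.09 → -$522.18
  Jul: +$261.09 → -$261.09
  Aug: +$261.09 → $0.00
Lowest trial balance = -$1,827.63 (Jan)
Initial deposit = cushion − low point = $522.18 − (-$1,827.63) = $2,349.81

$2,349.81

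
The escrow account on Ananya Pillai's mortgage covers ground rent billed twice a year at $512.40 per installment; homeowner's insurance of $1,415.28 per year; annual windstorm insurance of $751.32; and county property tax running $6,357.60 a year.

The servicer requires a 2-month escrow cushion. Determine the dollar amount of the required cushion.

$1,591.50

Ground rent — $512.40 × 2 = $1,024.80 annually
Homeowner's insurance — $1,415.28 annually
Windstorm insurance — $751.32 annually
County property tax — $6,357.60 annually
Total per year = $9,549.00
Per month = $9,549.00 / 12 = $795.75
Required cushion = 2 × $795.75 = $1,591.50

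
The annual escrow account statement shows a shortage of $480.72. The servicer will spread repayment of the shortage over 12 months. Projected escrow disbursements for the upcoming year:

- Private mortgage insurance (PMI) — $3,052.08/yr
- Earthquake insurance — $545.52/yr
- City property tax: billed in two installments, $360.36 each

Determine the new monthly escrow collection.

Private mortgage insurance (PMI) — $3,052.08
Earthquake insurance — $545.52
City property tax — $360.36 × 2 = $720.72
Combined annual = $3,052.08 + $545.52 + $720.72 = $4,318.32
Monthly = $4,318.32 ÷ 12 = $359.86
Monthly shortage recovery: $480.72 ÷ 12 = $40.06
Adjusted monthly = $359.86 + $40.06 = $399.92

$399.92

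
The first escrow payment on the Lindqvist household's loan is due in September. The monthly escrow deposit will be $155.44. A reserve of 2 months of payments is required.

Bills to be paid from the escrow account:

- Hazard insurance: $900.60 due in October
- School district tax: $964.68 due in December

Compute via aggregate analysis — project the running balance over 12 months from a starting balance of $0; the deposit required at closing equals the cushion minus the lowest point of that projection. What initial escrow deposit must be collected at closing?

Cushion = 2 × $155.44 = $310.88
Trial balance (start $0, +$155.44 each month, − disbursements):
  Sep: +$155.44 → $155.44
  Oct: +$155.44 − $900.60 → -$589.72
  Nov: +$155.44 → -$434.28
  Dec: +$155.44 − $964.68 → -$1,243.52
  Jan: +$155.44 → -$1,088.08
  Feb: +$155.44 → -$932.64
  Mar: +$155.44 → -$777.20
  Apr: +$155.44 → -$621.76
  May: +$155.44 → -$466.32
  Jun: +$155.44 → -$310.88
  Jul: +$155.44 → -$155.44
  Aug: +$155.44 → $0.00
Lowest trial balance = -$1,243.52 (Dec)
Initial deposit = cushion − low point = $310.88 − (-$1,243.52) = $1,554.40

$1,554.40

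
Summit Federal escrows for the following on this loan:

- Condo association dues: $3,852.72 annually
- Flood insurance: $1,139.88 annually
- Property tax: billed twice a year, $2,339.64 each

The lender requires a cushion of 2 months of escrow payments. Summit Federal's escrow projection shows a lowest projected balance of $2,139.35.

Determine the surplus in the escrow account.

Condo association dues: $3,852.72/yr
Flood insurance: $1,139.88/yr
Property tax: $2,339.64 × 2 = $4,679.28/yr
Combined annual = $9,671.88
Base monthly escrow = $9,671.88 ÷ 12 = $805.99
Required reserve = 2 × $805.99 = $1,611.98
Surplus = $2,139.35 − $1,611.98 = $527.37

$527.37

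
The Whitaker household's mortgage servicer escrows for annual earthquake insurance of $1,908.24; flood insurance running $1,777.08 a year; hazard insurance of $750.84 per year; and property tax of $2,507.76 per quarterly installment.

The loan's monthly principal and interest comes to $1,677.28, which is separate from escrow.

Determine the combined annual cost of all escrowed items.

$14,467.20

Earthquake insurance = $1,908.24
Flood insurance = $1,777.08
Hazard insurance = $750.84
Property tax = $2,507.76 × 4 = $10,031.04
Total per year = $14,467.20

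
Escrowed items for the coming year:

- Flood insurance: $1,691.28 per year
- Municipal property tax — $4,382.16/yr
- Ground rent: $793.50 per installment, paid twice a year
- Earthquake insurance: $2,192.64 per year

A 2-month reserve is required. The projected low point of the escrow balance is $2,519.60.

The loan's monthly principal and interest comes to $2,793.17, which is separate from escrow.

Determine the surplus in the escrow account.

$877.42

Flood insurance: $1,691.28 per year
Municipal property tax: $4,382.16 per year
Ground rent: $793.50 × 2 = $1,587.00 per year
Earthquake insurance: $2,192.64 per year
Yearly total = $1,691.28 + $4,382.16 + $1,587.00 + $2,192.64 = $9,853.08
Per month = $9,853.08 ÷ 12 = $821.09
Cushion = 2 × $821.09 = $1,642.18
Excess over cushion: $2,519.60 − $1,642.18 = $877.42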